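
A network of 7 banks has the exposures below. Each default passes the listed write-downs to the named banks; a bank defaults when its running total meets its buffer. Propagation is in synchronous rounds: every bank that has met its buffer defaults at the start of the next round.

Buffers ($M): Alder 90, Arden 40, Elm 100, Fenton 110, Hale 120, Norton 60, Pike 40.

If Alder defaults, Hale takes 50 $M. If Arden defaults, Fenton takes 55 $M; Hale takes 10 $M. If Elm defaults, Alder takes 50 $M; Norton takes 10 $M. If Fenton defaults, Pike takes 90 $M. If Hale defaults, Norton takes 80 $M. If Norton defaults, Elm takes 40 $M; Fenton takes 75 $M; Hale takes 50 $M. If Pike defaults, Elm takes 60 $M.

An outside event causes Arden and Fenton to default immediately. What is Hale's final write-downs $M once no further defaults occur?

10

Round 1 — Arden, Fenton default (initial).
  Hale: +10 → 10 < 120
  Pike: +90 → 90 ≥ 40
Round 2 — Pike defaults.
  Elm: +60 → 60 < 100
No further defaults.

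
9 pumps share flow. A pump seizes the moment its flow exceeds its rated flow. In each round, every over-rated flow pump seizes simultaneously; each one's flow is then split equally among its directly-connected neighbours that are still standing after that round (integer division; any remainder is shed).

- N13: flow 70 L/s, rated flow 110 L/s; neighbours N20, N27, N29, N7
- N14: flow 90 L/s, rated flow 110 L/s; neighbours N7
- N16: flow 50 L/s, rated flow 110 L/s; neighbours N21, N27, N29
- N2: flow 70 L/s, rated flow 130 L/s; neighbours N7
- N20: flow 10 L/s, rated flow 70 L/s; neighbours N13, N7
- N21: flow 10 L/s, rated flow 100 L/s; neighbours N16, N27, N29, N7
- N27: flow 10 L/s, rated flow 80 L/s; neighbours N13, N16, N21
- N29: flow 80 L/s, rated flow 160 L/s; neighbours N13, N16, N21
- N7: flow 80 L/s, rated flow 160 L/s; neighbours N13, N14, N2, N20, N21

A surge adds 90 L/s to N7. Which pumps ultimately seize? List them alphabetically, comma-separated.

Round 1 — N7 at 170 > 160. N7 seizes.
  N7 sheds 170 L/s to N13, N14, N2, N20, N21: 34 each.
    N13: 70+34 = 104 ≤ 110
    N14: 90+34 = 124 > 110
    N2: 70+34 = 104 ≤ 130
    N20: 10+34 = 44 ≤ 70
    N21: 10+34 = 44 ≤ 100
Round 2 — N14 seizes.
  N14 sheds 124 L/s: no online neighbours, lost.
No further seizures.

N14, N7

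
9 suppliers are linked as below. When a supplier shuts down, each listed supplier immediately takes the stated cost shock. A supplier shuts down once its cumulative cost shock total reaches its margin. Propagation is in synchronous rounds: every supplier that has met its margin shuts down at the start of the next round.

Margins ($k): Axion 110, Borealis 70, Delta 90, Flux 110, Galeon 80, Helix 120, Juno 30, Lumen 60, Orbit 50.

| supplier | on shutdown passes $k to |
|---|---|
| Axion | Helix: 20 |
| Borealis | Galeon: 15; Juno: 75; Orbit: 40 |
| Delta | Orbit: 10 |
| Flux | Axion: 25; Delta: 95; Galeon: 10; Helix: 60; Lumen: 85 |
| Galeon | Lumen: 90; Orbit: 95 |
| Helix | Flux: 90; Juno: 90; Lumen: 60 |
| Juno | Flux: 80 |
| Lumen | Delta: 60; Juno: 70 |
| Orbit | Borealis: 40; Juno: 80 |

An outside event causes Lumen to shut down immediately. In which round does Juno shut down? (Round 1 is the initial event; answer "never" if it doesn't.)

2

Round 1 — Lumen shuts down (initial).
  Delta: +60 → 60 < 90
  Juno: +70 → 70 ≥ 30
Round 2 — Juno shuts down.
  Flux: +80 → 80 < 110
No further shutdowns.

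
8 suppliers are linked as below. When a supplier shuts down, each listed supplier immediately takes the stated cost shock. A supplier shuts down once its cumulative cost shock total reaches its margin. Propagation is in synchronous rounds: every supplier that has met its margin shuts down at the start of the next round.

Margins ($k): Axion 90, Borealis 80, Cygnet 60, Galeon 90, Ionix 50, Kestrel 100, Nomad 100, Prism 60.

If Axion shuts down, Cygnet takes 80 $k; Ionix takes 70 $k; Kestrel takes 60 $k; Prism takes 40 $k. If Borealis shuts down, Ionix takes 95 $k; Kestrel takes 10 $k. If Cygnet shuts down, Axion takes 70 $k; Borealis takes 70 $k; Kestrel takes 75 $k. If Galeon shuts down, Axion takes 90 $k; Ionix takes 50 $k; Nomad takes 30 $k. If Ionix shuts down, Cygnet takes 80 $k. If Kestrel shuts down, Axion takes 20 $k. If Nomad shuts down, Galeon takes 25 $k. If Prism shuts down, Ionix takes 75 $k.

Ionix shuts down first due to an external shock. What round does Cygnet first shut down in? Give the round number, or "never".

Round 1 — Ionix shuts down (initial).
  Cygnet: +80 → 80 ≥ 60
Round 2 — Cygnet shuts down.
  Axion: +70 → 70 < 90
  Borealis: +70 → 70 < 80
  Kestrel: +75 → 75 < 100
No further shutdowns.

2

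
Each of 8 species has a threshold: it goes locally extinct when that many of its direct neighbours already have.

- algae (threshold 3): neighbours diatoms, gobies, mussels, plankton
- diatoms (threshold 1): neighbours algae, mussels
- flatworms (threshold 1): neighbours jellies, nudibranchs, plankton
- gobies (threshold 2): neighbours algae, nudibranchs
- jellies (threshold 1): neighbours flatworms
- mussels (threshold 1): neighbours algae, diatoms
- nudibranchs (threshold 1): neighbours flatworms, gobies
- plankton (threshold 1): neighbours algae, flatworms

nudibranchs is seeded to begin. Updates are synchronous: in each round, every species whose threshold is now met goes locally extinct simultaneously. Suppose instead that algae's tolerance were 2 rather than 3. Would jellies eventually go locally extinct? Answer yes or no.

With algae's tolerance at 2:
Round 1 — nudibranchs goes locally extinct (initial).
Round 2 — checking thresholds:
  flatworms: 1 of 3 neighbours ≥ 1, goes locally extinct.
  gobies: 1 of 2 neighbours < 2, holds.
Round 3 — checking thresholds:
  gobies: 1 of 2 neighbours < 2, holds.
  jellies: 1 of 1 neighbours ≥ 1, goes locally extinct.
  plankton: 1 of 2 neighbours ≥ 1, goes locally extinct.
Round 4 — no new extinctions; cascade stops.

yes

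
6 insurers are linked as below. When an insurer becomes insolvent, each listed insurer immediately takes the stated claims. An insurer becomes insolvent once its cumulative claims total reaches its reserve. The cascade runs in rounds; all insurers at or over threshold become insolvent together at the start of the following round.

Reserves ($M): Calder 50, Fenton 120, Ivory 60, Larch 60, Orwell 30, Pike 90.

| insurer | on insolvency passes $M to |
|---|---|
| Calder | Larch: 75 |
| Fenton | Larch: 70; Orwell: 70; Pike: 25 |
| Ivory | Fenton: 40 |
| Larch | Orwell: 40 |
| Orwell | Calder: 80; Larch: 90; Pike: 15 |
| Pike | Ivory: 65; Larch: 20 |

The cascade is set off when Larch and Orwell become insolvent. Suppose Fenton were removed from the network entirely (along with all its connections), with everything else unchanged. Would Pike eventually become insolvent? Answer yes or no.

no

With Fenton removed:
Round 1 — Larch, Orwell become insolvent (initial).
  Calder: +80 → 80 ≥ 50
  Pike: +15 → 15 < 90
Round 2 — Calder becomes insolvent.
No further insolvencies.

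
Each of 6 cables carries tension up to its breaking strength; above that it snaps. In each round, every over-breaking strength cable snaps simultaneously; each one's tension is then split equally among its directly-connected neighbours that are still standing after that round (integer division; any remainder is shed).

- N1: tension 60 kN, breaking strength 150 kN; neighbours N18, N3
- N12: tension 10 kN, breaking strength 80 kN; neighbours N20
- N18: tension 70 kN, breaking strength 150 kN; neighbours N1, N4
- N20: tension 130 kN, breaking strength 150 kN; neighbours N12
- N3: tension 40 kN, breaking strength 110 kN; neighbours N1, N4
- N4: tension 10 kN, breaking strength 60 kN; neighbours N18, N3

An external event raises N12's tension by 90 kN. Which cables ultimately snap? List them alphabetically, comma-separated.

N12, N20

Round 1 — N12 at 100 > 80. N12 snaps.
  N12 sheds 100 kN to N20: 100 each.
    N20: 130+100 = 230 > 150
Round 2 — N20 snaps.
  N20 sheds 230 kN: no online neighbours, lost.
No further breaks.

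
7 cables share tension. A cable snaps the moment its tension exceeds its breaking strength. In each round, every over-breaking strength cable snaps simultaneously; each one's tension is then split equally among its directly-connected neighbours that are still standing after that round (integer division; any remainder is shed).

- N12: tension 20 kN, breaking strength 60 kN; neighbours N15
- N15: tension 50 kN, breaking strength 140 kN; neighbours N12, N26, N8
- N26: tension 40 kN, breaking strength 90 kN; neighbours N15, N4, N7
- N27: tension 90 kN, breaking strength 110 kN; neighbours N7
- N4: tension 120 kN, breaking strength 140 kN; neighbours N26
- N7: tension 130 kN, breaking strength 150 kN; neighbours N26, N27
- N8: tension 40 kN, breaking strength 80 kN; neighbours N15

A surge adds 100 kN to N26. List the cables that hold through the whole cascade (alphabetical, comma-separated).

Round 1 — N26 at 140 > 90. N26 snaps.
  N26 sheds 140 kN to N15, N4, N7: 46 each (2 lost).
    N15: 50+46 = 96 ≤ 140
    N4: 120+46 = 166 > 140
    N7: 130+46 = 176 > 150
Round 2 — N4, N7 snap.
  N4 sheds 166 kN: no online neighbours, lost.
  N7 sheds 176 kN to N27: 176 each.
    N27: 90+176 = 266 > 110
Round 3 — N27 snaps.
  N27 sheds 266 kN: no online neighbours, lost.
No further breaks.

N12, N15, N8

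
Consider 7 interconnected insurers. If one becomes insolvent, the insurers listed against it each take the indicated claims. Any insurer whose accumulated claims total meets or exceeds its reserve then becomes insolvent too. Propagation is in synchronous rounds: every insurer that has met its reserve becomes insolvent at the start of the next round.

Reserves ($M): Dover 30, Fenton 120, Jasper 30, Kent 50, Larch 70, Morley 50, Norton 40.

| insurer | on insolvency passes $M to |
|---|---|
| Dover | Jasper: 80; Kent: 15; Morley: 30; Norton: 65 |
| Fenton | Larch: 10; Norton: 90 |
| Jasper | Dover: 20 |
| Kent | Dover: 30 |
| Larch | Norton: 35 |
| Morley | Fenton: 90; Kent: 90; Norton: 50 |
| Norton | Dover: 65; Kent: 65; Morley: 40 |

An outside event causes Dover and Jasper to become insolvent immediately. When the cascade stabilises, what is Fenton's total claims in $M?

Round 1 — Dover, Jasper become insolvent (initial).
  Kent: +15 → 15 < 50
  Morley: +30 → 30 < 50
  Norton: +65 → 65 ≥ 40
Round 2 — Norton becomes insolvent.
  Kent: +65 → 80 ≥ 50
  Morley: +40 → 70 ≥ 50
Round 3 — Kent, Morley become insolvent.
  Fenton: +90 → 90 < 120
No further insolvencies.

90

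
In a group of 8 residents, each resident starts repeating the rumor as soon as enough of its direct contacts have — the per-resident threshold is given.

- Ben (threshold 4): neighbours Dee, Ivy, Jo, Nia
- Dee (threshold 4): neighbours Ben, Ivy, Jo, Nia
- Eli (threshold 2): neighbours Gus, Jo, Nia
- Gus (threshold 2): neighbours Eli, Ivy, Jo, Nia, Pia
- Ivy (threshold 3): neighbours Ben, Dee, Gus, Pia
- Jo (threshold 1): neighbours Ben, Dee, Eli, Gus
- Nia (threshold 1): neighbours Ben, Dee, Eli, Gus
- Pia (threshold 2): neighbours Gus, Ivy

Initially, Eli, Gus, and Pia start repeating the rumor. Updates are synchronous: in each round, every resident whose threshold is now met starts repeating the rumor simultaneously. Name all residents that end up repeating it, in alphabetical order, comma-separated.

Round 1 — Eli, Gus, Pia start repeating the rumor (initial).
Round 2 — checking thresholds:
  Ivy: 2 of 4 neighbours < 3, not yet.
  Jo: 2 of 4 neighbours ≥ 1, starts repeating the rumor.
  Nia: 2 of 4 neighbours ≥ 1, starts repeating the rumor.
Round 3 — no new spreads; cascade stops.

Eli, Gus, Jo, Nia, Pia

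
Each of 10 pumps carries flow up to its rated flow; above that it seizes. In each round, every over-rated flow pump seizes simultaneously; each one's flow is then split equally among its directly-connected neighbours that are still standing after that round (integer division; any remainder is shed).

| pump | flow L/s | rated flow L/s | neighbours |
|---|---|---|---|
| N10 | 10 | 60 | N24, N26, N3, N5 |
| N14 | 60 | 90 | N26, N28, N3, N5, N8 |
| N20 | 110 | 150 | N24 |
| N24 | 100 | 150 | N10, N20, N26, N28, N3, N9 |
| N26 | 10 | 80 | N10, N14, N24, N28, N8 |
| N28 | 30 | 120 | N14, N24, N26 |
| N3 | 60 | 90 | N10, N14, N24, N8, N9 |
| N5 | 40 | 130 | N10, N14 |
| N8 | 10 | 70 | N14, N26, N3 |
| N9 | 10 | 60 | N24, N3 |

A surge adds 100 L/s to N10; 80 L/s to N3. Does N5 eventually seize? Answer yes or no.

no

Round 1 — N10 at 110 > 60; N3 at 140 > 90. N10, N3 seize.
  N10 sheds 110 L/s to N24, N26, N5: 36 each (2 lost).
    N24: 100+36 = 136 ≤ 150
    N26: 10+36 = 46 ≤ 80
    N5: 40+36 = 76 ≤ 130
  N3 sheds 140 L/s to N14, N24, N8, N9: 35 each.
    N14: 60+35 = 95 > 90
    N24: 136+35 = 171 > 150
    N8: 10+35 = 45 ≤ 70
    N9: 10+35 = 45 ≤ 60
Round 2 — N14, N24 seize.
  N14 sheds 95 L/s to N26, N28, N5, N8: 23 each (3 lost).
    N26: 46+23 = 69 ≤ 80
    N28: 30+23 = 53 ≤ 120
    N5: 76+23 = 99 ≤ 130
    N8: 45+23 = 68 ≤ 70
  N24 sheds 171 L/s to N20, N26, N28, N9: 42 each (3 lost).
    N20: 110+42 = 152 > 150
    N26: 69+42 = 111 > 80
    N28: 53+42 = 95 ≤ 120
    N9: 45+42 = 87 > 60
Round 3 — N20, N26, N9 seize.
  N20 sheds 152 L/s: no online neighbours, lost.
  N26 sheds 111 L/s to N28, N8: 55 each (1 lost).
    N28: 95+55 = 150 > 120
    N8: 68+55 = 123 > 70
  N9 sheds 87 L/s: no online neighbours, lost.
Round 4 — N28, N8 seize.
  N28 sheds 150 L/s: no online neighbours, lost.
  N8 sheds 123 L/s: no online neighbours, lost.
No further seizures.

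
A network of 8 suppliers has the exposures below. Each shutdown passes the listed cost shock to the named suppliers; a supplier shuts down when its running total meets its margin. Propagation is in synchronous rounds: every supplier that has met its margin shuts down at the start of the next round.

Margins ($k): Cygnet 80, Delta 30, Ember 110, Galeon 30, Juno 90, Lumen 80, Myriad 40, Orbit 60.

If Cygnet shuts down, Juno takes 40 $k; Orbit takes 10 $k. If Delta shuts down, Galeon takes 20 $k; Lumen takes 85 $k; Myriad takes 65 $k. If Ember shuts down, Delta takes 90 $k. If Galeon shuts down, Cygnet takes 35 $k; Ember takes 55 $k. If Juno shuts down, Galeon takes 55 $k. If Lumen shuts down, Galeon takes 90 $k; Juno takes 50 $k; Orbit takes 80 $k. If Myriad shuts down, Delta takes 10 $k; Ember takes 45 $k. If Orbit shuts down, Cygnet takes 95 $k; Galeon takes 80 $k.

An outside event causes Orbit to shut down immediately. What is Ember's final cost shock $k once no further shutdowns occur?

Round 1 — Orbit shuts down (initial).
  Cygnet: +95 → 95 ≥ 80
  Galeon: +80 → 80 ≥ 30
Round 2 — Cygnet, Galeon shut down.
  Ember: +55 → 55 < 110
  Juno: +40 → 40 < 90
No further shutdowns.

55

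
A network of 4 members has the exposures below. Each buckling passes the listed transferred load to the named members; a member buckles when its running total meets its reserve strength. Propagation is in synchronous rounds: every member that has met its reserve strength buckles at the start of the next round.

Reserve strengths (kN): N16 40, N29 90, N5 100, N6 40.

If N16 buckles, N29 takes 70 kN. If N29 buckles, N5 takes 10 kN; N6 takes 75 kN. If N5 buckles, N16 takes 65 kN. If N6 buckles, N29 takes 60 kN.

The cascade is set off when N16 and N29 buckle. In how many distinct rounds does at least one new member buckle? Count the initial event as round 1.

Round 1 — N16, N29 buckle (initial).
  N5: +10 → 10 < 100
  N6: +75 → 75 ≥ 40
Round 2 — N6 buckles.
No further bucklings.

2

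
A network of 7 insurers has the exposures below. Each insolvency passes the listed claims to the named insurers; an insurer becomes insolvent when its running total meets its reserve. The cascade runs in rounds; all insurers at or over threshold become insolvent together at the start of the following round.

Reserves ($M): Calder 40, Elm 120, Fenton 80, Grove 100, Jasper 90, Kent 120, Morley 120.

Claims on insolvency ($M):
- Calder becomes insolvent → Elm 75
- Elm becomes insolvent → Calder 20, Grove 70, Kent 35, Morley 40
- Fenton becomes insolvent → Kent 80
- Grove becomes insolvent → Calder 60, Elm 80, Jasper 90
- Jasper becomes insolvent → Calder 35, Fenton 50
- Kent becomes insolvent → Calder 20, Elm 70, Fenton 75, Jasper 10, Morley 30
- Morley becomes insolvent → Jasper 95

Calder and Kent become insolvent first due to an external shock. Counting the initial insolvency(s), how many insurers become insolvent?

Round 1 — Calder, Kent become insolvent (initial).
  Elm: +75+70 → 145 ≥ 120
  Fenton: +75 → 75 < 80
  Jasper: +10 → 10 < 90
  Morley: +30 → 30 < 120
Round 2 — Elm becomes insolvent.
  Grove: +70 → 70 < 100
  Morley: +40 → 70 < 120
No further insolvencies.

3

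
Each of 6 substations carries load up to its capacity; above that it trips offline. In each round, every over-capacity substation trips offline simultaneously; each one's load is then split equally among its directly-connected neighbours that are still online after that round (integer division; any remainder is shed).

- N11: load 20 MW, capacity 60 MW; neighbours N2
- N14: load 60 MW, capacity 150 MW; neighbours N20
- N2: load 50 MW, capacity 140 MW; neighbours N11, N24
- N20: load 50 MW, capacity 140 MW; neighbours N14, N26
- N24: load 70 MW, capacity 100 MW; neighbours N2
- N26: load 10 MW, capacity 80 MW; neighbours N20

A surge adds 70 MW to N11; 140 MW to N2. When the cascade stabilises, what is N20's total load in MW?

50

Round 1 — N11 at 90 > 60; N2 at 190 > 140. N11, N2 trip offline.
  N11 sheds 90 MW: no online neighbours, lost.
  N2 sheds 190 MW to N24: 190 each.
    N24: 70+190 = 260 > 100
Round 2 — N24 trips offline.
  N24 sheds 260 MW: no online neighbours, lost.
No further trips.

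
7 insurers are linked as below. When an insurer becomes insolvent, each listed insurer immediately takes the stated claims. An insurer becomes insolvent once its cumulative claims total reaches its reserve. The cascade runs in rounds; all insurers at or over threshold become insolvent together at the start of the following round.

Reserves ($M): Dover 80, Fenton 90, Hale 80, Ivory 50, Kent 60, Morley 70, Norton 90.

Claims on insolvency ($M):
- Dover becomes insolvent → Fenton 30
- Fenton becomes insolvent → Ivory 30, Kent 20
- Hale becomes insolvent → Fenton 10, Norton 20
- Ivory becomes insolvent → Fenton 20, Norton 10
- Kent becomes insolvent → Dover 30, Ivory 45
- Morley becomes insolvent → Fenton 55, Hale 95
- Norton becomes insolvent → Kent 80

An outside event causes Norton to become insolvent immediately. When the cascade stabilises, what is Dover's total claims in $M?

Round 1 — Norton becomes insolvent (initial).
  Kent: +80 → 80 ≥ 60
Round 2 — Kent becomes insolvent.
  Dover: +30 → 30 < 80
  Ivory: +45 → 45 < 50
No further insolvencies.

30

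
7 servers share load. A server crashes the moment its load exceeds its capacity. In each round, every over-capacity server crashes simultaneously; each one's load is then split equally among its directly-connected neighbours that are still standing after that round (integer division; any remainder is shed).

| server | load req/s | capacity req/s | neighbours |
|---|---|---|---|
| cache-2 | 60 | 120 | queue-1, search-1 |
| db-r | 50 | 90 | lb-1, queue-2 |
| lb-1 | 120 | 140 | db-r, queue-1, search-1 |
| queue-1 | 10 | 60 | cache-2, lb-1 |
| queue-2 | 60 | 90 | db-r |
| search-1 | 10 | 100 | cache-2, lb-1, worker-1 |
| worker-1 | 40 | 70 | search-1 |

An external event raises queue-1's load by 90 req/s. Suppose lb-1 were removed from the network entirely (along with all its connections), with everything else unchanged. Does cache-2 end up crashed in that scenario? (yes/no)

yes

With lb-1 removed:
Round 1 — queue-1 at 100 > 60. queue-1 crashes.
  queue-1 sheds 100 req/s to cache-2: 100 each.
    cache-2: 60+100 = 160 > 120
Round 2 — cache-2 crashes.
  cache-2 sheds 160 req/s to search-1: 160 each.
    search-1: 10+160 = 170 > 100
Round 3 — search-1 crashes.
  search-1 sheds 170 req/s to worker-1: 170 each.
    worker-1: 40+170 = 210 > 70
Round 4 — worker-1 crashes.
  worker-1 sheds 210 req/s: no online neighbours, lost.
No further crashes.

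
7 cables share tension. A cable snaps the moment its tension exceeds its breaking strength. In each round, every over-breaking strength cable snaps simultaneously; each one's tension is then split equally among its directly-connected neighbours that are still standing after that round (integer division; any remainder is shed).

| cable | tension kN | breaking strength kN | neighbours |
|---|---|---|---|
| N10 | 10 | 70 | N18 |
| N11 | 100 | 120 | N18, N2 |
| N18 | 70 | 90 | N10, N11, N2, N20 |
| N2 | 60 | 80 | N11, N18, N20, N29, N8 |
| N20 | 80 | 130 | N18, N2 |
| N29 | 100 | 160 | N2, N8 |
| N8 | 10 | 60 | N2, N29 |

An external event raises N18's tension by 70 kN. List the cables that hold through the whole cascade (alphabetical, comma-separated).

N10, N29, N8

Round 1 — N18 at 140 > 90. N18 snaps.
  N18 sheds 140 kN to N10, N11, N2, N20: 35 each.
    N10: 10+35 = 45 ≤ 70
    N11: 100+35 = 135 > 120
    N2: 60+35 = 95 > 80
    N20: 80+35 = 115 ≤ 130
Round 2 — N11, N2 snap.
  N11 sheds 135 kN: no online neighbours, lost.
  N2 sheds 95 kN to N20, N29, N8: 31 each (2 lost).
    N20: 115+31 = 146 > 130
    N29: 100+31 = 131 ≤ 160
    N8: 10+31 = 41 ≤ 60
Round 3 — N20 snaps.
  N20 sheds 146 kN: no online neighbours, lost.
No further breaks.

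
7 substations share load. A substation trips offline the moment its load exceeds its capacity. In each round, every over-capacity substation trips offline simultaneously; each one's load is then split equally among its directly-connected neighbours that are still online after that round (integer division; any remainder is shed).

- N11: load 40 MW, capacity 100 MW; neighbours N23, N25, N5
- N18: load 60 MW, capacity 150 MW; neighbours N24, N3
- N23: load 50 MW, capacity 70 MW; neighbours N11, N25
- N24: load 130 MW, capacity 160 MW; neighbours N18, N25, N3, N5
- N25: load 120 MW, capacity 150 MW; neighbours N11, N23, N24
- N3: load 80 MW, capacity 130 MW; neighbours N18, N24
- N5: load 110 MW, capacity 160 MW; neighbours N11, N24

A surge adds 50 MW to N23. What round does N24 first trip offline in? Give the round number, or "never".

Round 1 — N23 at 100 > 70. N23 trips offline.
  N23 sheds 100 MW to N11, N25: 50 each.
    N11: 40+50 = 90 ≤ 100
    N25: 120+50 = 170 > 150
Round 2 — N25 trips offline.
  N25 sheds 170 MW to N11, N24: 85 each.
    N11: 90+85 = 175 > 100
    N24: 130+85 = 215 > 160
Round 3 — N11, N24 trip offline.
  N11 sheds 175 MW to N5: 175 each.
    N5: 110+175 = 285 > 160
  N24 sheds 215 MW to N18, N3, N5: 71 each (2 lost).
    N18: 60+71 = 131 ≤ 150
    N3: 80+71 = 151 > 130
    N5: 285+71 = 356 > 160
Round 4 — N3, N5 trip offline.
  N3 sheds 151 MW to N18: 151 each.
    N18: 131+151 = 282 > 150
  N5 sheds 356 MW: no online neighbours, lost.
Round 5 — N18 trips offline.
  N18 sheds 282 MW: no online neighbours, lost.
No further trips.

3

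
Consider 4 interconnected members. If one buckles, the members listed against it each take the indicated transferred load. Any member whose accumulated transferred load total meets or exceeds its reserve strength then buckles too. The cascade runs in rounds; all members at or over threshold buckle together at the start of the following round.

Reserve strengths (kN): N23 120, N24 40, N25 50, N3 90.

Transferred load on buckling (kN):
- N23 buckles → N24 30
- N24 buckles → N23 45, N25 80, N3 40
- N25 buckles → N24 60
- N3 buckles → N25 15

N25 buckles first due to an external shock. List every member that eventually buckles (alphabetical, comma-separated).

Round 1 — N25 buckles (initial).
  N24: +60 → 60 ≥ 40
Round 2 — N24 buckles.
  N23: +45 → 45 < 120
  N3: +40 → 40 < 90
No further bucklings.

N24, N25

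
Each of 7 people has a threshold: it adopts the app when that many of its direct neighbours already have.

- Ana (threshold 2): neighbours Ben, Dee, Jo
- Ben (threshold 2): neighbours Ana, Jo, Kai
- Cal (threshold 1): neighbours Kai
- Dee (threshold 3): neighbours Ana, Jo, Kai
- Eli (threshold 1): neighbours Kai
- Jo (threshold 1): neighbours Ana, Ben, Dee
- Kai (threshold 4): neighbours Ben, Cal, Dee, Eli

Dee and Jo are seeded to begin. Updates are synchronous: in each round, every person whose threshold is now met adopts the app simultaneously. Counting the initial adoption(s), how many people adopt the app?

Round 1 — Dee, Jo adopt the app (initial).
Round 2 — checking thresholds:
  Ana: 2 of 3 neighbours ≥ 2, adopts the app.
  Ben: 1 of 3 neighbours < 2, below threshold.
  Kai: 1 of 4 neighbours < 4, below threshold.
Round 3 — checking thresholds:
  Ben: 2 of 3 neighbours ≥ 2, adopts the app.
  Kai: 1 of 4 neighbours < 4, below threshold.
Round 4 — no new adoptions; cascade stops.

4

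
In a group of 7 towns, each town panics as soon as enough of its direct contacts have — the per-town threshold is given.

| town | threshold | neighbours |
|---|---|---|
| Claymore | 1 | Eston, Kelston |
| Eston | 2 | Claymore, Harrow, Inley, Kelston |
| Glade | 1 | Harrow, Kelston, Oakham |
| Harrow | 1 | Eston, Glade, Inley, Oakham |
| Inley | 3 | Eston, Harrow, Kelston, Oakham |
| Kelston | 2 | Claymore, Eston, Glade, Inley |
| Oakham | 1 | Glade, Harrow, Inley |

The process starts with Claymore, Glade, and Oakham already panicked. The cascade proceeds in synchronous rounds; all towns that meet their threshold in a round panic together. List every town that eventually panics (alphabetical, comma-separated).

Claymore, Eston, Glade, Harrow, Inley, Kelston, Oakham

Round 1 — Claymore, Glade, Oakham panic (initial).
Round 2 — checking thresholds:
  Eston: 1 of 4 neighbours < 2, below threshold.
  Harrow: 2 of 4 neighbours ≥ 1, panics.
  Inley: 1 of 4 neighbours < 3, below threshold.
  Kelston: 2 of 4 neighbours ≥ 2, panics.
Round 3 — checking thresholds:
  Eston: 3 of 4 neighbours ≥ 2, panics.
  Inley: 3 of 4 neighbours ≥ 3, panics.
Round 4 — no new panics; cascade stops.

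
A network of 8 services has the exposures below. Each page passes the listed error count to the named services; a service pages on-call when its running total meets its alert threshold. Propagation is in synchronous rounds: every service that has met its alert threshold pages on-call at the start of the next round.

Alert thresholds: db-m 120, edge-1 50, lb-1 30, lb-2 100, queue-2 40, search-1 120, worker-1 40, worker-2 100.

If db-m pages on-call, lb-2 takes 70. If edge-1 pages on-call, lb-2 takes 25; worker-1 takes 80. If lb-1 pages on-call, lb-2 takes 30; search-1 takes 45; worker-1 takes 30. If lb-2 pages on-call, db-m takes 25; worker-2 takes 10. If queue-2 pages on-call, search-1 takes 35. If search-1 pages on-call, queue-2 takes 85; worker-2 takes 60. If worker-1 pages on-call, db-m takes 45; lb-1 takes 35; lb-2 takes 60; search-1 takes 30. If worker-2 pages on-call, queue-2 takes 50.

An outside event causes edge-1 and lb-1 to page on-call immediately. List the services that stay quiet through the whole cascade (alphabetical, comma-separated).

db-m, queue-2, search-1, worker-2

Round 1 — edge-1, lb-1 page on-call (initial).
  lb-2: +25+30 → 55 < 100
  search-1: +45 → 45 < 120
  worker-1: +80+30 → 110 ≥ 40
Round 2 — worker-1 pages on-call.
  db-m: +45 → 45 < 120
  lb-2: +60 → 115 ≥ 100
  search-1: +30 → 75 < 120
Round 3 — lb-2 pages on-call.
  db-m: +25 → 70 < 120
  worker-2: +10 → 10 < 100
No further pages.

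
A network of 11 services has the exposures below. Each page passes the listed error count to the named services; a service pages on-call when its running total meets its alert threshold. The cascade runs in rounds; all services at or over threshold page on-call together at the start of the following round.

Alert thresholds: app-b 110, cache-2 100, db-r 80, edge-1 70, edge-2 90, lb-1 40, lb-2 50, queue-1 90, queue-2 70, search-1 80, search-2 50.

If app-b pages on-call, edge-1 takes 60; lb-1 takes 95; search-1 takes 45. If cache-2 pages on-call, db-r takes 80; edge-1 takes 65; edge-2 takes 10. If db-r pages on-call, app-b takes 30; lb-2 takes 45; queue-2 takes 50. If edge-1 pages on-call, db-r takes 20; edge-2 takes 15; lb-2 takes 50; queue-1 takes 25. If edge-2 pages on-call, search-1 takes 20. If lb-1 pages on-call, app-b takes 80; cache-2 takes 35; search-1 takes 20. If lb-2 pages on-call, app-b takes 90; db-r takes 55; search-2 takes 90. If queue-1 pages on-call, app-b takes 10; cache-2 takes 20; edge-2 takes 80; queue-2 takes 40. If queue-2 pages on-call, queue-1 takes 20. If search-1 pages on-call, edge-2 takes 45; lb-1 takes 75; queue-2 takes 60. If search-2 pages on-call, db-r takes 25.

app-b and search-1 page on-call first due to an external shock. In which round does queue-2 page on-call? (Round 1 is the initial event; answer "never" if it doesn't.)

never

Round 1 — app-b, search-1 page on-call (initial).
  edge-1: +60 → 60 < 70
  edge-2: +45 → 45 < 90
  lb-1: +95+75 → 170 ≥ 40
  queue-2: +60 → 60 < 70
Round 2 — lb-1 pages on-call.
  cache-2: +35 → 35 < 100
No further pages.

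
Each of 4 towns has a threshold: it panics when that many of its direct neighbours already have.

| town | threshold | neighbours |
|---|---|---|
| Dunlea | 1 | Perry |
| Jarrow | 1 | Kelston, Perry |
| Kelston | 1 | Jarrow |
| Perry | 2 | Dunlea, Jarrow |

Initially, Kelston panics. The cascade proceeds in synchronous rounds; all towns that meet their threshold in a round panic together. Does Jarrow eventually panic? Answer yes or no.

Round 1 — Kelston panics (initial).
Round 2 — checking thresholds:
  Jarrow: 1 of 2 neighbours ≥ 1, panics.
Round 3 — no new panics; cascade stops.

yes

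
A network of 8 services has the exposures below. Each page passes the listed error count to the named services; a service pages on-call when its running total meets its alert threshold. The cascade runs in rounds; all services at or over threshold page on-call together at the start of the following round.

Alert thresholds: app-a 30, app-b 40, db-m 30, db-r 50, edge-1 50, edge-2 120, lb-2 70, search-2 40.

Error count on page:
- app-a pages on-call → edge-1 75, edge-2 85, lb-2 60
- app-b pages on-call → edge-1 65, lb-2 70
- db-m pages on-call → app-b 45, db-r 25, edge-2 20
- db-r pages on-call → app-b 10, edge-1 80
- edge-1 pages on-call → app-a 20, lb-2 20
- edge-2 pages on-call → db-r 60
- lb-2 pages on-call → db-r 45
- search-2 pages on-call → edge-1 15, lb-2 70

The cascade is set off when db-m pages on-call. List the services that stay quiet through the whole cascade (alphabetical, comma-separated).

Round 1 — db-m pages on-call (initial).
  app-b: +45 → 45 ≥ 40
  db-r: +25 → 25 < 50
  edge-2: +20 → 20 < 120
Round 2 — app-b pages on-call.
  edge-1: +65 → 65 ≥ 50
  lb-2: +70 → 70 ≥ 70
Round 3 — edge-1, lb-2 page on-call.
  app-a: +20 → 20 < 30
  db-r: +45 → 70 ≥ 50
Round 4 — db-r pages on-call.
No further pages.

app-a, edge-2, search-2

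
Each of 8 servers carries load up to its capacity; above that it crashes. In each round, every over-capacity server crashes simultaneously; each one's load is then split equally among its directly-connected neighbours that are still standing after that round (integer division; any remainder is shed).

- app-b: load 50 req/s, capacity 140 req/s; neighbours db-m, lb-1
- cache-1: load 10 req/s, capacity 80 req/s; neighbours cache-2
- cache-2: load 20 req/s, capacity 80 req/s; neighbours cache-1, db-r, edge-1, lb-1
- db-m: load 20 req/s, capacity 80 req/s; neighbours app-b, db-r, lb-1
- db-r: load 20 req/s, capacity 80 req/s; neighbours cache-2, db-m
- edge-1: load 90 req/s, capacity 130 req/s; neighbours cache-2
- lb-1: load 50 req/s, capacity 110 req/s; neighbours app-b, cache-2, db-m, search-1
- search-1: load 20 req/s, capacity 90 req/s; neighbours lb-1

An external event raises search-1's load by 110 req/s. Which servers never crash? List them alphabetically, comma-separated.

app-b, cache-1, cache-2, db-m, db-r, edge-1

Round 1 — search-1 at 130 > 90. search-1 crashes.
  search-1 sheds 130 req/s to lb-1: 130 each.
    lb-1: 50+130 = 180 > 110
Round 2 — lb-1 crashes.
  lb-1 sheds 180 req/s to app-b, cache-2, db-m: 60 each.
    app-b: 50+60 = 110 ≤ 140
    cache-2: 20+60 = 80 ≤ 80
    db-m: 20+60 = 80 ≤ 80
No further crashes.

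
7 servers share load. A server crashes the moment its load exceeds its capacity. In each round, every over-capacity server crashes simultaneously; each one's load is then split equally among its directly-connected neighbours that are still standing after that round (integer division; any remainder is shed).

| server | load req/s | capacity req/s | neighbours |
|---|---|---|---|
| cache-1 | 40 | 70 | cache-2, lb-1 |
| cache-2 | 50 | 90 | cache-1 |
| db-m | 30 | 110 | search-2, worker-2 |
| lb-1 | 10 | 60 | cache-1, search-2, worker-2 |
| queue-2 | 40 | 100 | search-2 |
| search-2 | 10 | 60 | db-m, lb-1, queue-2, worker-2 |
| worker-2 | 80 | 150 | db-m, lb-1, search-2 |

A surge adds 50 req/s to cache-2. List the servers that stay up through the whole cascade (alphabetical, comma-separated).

queue-2

Round 1 — cache-2 at 100 > 90. cache-2 crashes.
  cache-2 sheds 100 req/s to cache-1: 100 each.
    cache-1: 40+100 = 140 > 70
Round 2 — cache-1 crashes.
  cache-1 sheds 140 req/s to lb-1: 140 each.
    lb-1: 10+140 = 150 > 60
Round 3 — lb-1 crashes.
  lb-1 sheds 150 req/s to search-2, worker-2: 75 each.
    search-2: 10+75 = 85 > 60
    worker-2: 80+75 = 155 > 150
Round 4 — search-2, worker-2 crash.
  search-2 sheds 85 req/s to db-m, queue-2: 42 each (1 lost).
    db-m: 30+42 = 72 ≤ 110
    queue-2: 40+42 = 82 ≤ 100
  worker-2 sheds 155 req/s to db-m: 155 each.
    db-m: 72+155 = 227 > 110
Round 5 — db-m crashes.
  db-m sheds 227 req/s: no online neighbours, lost.
No further crashes.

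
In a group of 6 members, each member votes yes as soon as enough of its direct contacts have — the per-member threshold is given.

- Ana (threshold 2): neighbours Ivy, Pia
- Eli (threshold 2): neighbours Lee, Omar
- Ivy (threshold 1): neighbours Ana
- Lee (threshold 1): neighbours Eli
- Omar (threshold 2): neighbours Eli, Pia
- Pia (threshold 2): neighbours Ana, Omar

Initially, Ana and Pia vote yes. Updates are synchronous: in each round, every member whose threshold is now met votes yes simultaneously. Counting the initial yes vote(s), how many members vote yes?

Round 1 — Ana, Pia vote yes (initial).
Round 2 — checking thresholds:
  Ivy: 1 of 1 neighbours ≥ 1, votes yes.
  Omar: 1 of 2 neighbours < 2, below threshold.
Round 3 — no new yes votes; cascade stops.

3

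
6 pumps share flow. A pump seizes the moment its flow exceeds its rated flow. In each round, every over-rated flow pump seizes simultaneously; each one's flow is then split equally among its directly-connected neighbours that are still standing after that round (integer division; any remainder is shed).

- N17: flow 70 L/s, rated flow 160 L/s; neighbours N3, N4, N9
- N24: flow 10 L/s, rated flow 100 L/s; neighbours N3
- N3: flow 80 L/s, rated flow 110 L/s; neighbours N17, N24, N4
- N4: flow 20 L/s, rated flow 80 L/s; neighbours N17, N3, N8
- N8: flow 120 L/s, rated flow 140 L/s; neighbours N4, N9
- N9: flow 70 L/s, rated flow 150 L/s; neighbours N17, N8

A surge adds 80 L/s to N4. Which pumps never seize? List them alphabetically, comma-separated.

Round 1 — N4 at 100 > 80. N4 seizes.
  N4 sheds 100 L/s to N17, N3, N8: 33 each (1 lost).
    N17: 70+33 = 103 ≤ 160
    N3: 80+33 = 113 > 110
    N8: 120+33 = 153 > 140
Round 2 — N3, N8 seize.
  N3 sheds 113 L/s to N17, N24: 56 each (1 lost).
    N17: 103+56 = 159 ≤ 160
    N24: 10+56 = 66 ≤ 100
  N8 sheds 153 L/s to N9: 153 each.
    N9: 70+153 = 223 > 150
Round 3 — N9 seizes.
  N9 sheds 223 L/s to N17: 223 each.
    N17: 159+223 = 382 > 160
Round 4 — N17 seizes.
  N17 sheds 382 L/s: no online neighbours, lost.
No further seizures.

N24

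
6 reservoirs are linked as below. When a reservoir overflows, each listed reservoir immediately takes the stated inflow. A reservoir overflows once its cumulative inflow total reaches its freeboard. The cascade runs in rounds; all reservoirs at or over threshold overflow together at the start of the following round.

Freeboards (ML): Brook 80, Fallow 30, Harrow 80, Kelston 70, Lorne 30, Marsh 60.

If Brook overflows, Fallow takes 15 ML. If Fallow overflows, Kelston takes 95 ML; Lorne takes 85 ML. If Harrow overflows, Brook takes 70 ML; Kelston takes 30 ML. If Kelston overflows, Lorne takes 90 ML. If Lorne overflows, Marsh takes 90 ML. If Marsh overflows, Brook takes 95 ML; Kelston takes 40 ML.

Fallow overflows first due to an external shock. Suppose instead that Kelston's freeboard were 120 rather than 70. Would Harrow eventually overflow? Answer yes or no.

With Kelston's freeboard at 120:
Round 1 — Fallow overflows (initial).
  Kelston: +95 → 95 < 120
  Lorne: +85 → 85 ≥ 30
Round 2 — Lorne overflows.
  Marsh: +90 → 90 ≥ 60
Round 3 — Marsh overflows.
  Brook: +95 → 95 ≥ 80
  Kelston: +40 → 135 ≥ 120
Round 4 — Brook, Kelston overflow.
No further overflows.

no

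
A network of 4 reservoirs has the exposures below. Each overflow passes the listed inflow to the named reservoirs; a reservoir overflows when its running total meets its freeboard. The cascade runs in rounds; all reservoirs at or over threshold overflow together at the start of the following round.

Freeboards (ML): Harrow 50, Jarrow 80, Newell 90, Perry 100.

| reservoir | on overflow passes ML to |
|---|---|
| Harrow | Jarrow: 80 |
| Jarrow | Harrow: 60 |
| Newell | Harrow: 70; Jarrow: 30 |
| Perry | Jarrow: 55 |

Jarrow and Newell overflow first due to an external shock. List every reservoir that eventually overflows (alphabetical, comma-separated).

Round 1 — Jarrow, Newell overflow (initial).
  Harrow: +60+70 → 130 ≥ 50
Round 2 — Harrow overflows.
No further overflows.

Harrow, Jarrow, Newell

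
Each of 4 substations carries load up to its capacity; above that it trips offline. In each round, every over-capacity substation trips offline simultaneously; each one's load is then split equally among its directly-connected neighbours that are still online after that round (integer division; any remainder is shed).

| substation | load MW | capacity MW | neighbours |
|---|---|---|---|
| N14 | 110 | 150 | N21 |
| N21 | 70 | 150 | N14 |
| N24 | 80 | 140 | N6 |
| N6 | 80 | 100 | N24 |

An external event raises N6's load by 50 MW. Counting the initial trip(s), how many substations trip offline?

2

Round 1 — N6 at 130 > 100. N6 trips offline.
  N6 sheds 130 MW to N24: 130 each.
    N24: 80+130 = 210 > 140
Round 2 — N24 trips offline.
  N24 sheds 210 MW: no online neighbours, lost.
No further trips.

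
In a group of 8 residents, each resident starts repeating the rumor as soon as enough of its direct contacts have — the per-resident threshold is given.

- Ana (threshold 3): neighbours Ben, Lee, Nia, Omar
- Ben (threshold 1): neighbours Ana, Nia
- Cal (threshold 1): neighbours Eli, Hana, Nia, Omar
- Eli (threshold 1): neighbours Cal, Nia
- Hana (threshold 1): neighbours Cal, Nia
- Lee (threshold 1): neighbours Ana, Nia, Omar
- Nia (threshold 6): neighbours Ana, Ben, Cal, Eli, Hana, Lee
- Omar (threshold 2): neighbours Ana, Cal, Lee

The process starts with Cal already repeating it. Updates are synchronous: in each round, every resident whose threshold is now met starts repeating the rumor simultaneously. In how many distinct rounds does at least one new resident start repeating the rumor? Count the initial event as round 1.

Round 1 — Cal starts repeating the rumor (initial).
Round 2 — checking thresholds:
  Eli: 1 of 2 neighbours ≥ 1, starts repeating the rumor.
  Hana: 1 of 2 neighbours ≥ 1, starts repeating the rumor.
  Nia: 1 of 6 neighbours < 6, below threshold.
  Omar: 1 of 3 neighbours < 2, below threshold.
Round 3 — no new spreads; cascade stops.

2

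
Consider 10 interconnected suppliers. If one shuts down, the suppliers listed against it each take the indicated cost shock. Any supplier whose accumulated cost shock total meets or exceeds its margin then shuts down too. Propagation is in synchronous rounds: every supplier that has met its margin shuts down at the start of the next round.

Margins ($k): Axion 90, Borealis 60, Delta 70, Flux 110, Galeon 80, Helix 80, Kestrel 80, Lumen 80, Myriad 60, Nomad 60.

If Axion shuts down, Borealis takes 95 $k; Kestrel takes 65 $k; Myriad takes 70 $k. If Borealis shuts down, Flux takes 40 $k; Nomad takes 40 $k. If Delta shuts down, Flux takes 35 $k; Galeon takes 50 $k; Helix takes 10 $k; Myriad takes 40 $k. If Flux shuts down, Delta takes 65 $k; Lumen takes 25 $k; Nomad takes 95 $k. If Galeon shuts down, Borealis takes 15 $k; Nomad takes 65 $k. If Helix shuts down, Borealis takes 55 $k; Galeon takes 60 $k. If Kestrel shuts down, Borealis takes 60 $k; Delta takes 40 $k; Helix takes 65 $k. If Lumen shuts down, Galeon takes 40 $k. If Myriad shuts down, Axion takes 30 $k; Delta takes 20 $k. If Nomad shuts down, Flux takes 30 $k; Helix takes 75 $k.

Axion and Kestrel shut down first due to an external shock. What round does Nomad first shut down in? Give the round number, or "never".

never

Round 1 — Axion, Kestrel shut down (initial).
  Borealis: +95+60 → 155 ≥ 60
  Delta: +40 → 40 < 70
  Helix: +65 → 65 < 80
  Myriad: +70 → 70 ≥ 60
Round 2 — Borealis, Myriad shut down.
  Delta: +20 → 60 < 70
  Flux: +40 → 40 < 110
  Nomad: +40 → 40 < 60
No further shutdowns.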